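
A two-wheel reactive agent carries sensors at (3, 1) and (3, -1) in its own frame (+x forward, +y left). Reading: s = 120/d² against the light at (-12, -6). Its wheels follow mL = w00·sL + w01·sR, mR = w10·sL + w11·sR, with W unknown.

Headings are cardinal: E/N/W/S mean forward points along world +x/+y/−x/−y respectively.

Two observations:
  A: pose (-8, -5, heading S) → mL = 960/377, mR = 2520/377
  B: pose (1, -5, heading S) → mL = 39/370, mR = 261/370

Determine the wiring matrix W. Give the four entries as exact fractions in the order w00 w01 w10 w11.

-1/2 1/2 1/2 1/2

obs A: pose=(-8,-5,S) → sL=120/29, sR=120/13, mL=960/377, mR=2520/377
obs B: pose=(1,-5,S) → sL=3/5, sR=30/37, mL=39/370, mR=261/370
sensor matrix S = [[120/29, 120/13], [3/5, 30/37]]; det S = -30456/13949
solve [mL_A; mL_B] = S·[w00; w01] and [mR_A; mR_B] = S·[w10; w11]:
  w00 = -1/2, w01 = 1/2, w10 = 1/2, w11 = 1/2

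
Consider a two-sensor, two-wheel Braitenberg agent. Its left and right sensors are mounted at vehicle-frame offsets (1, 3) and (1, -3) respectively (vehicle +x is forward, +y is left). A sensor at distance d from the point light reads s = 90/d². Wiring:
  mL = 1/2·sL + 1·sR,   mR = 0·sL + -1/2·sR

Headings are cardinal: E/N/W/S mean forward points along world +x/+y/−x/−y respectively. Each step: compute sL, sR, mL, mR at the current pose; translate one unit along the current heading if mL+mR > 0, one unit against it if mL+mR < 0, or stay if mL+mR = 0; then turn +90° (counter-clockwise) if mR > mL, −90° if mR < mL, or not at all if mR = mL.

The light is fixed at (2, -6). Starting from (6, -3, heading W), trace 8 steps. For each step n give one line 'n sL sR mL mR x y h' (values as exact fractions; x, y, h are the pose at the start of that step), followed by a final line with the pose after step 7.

n=0: pose=(6,-3,W); sL=10, sR=2; mL=7, mR=-1; mL+mR=6 → advance +1; mR−mL=-8 → turn -1·90°
n=1: pose=(5,-3,N); sL=45/8, sR=45/26; mL=945/208, mR=-45/52; mL+mR=765/208 → advance +1; mR−mL=-1125/208 → turn -1·90°
n=2: pose=(5,-2,E); sL=18/13, sR=90/17; mL=1323/221, mR=-45/17; mL+mR=738/221 → advance +1; mR−mL=-1908/221 → turn -1·90°
n=3: pose=(6,-2,S); sL=45/29, sR=9; mL=567/58, mR=-9/2; mL+mR=153/29 → advance +1; mR−mL=-414/29 → turn -1·90°
n=4: pose=(6,-3,W); sL=10, sR=2; mL=7, mR=-1; mL+mR=6 → advance +1; mR−mL=-8 → turn -1·90°
n=5: pose=(5,-3,N); sL=45/8, sR=45/26; mL=945/208, mR=-45/52; mL+mR=765/208 → advance +1; mR−mL=-1125/208 → turn -1·90°
n=6: pose=(5,-2,E); sL=18/13, sR=90/17; mL=1323/221, mR=-45/17; mL+mR=738/221 → advance +1; mR−mL=-1908/221 → turn -1·90°
n=7: pose=(6,-2,S); sL=45/29, sR=9; mL=567/58, mR=-9/2; mL+mR=153/29 → advance +1; mR−mL=-414/29 → turn -1·90°

0 10 2 7 -1 6 -3 W
1 45/8 45/26 945/208 -45/52 5 -3 N
2 18/13 90/17 1323/221 -45/17 5 -2 E
3 45/29 9 567/58 -9/2 6 -2 S
4 10 2 7 -1 6 -3 W
5 45/8 45/26 945/208 -45/52 5 -3 N
6 18/13 90/17 1323/221 -45/17 5 -2 E
7 45/29 9 567/58 -9/2 6 -2 S
final 6 -3 W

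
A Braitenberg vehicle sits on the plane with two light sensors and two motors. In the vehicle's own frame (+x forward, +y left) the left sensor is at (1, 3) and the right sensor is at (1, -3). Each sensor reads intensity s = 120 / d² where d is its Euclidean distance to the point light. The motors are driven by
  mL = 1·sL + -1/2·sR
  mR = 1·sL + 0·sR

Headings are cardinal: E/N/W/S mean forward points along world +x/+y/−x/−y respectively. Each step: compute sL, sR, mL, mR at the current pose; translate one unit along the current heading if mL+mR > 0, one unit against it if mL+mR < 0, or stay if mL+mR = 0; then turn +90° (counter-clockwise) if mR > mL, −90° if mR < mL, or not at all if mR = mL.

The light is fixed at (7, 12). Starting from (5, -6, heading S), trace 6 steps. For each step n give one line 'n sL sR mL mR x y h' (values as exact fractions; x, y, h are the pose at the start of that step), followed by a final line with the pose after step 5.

0 60/181 60/193 6150/34933 60/181 5 -6 S
1 120/257 24/97 8556/24929 120/257 5 -7 E
2 6/17 15/41 237/1394 6/17 6 -7 N
3 24/89 120/229 156/20381 24/89 6 -6 W
4 60/181 60/193 6150/34933 60/181 5 -6 S
5 120/257 24/97 8556/24929 120/257 5 -7 E
final 6 -7 N

n=0: pose=(5,-6,S); sL=60/181, sR=60/193; mL=6150/34933, mR=60/181; mL+mR=17730/34933 → advance +1; mR−mL=30/193 → turn +1·90°
n=1: pose=(5,-7,E); sL=120/257, sR=24/97; mL=8556/24929, mR=120/257; mL+mR=20196/24929 → advance +1; mR−mL=12/97 → turn +1·90°
n=2: pose=(6,-7,N); sL=6/17, sR=15/41; mL=237/1394, mR=6/17; mL+mR=729/1394 → advance +1; mR−mL=15/82 → turn +1·90°
n=3: pose=(6,-6,W); sL=24/89, sR=120/229; mL=156/20381, mR=24/89; mL+mR=5652/20381 → advance +1; mR−mL=60/229 → turn +1·90°
n=4: pose=(5,-6,S); sL=60/181, sR=60/193; mL=6150/34933, mR=60/181; mL+mR=17730/34933 → advance +1; mR−mL=30/193 → turn +1·90°
n=5: pose=(5,-7,E); sL=120/257, sR=24/97; mL=8556/24929, mR=120/257; mL+mR=20196/24929 → advance +1; mR−mL=12/97 → turn +1·90°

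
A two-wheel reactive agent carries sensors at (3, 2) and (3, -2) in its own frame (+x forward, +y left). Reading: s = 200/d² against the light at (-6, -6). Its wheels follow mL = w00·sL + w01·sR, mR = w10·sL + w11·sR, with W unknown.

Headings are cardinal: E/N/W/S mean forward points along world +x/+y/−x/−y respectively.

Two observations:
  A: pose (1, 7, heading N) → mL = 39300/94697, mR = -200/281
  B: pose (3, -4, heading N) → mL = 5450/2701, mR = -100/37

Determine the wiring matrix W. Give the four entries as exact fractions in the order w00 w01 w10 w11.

obs A: pose=(1,7,N) → sL=200/281, sR=200/337, mL=39300/94697, mR=-200/281
obs B: pose=(3,-4,N) → sL=100/37, sR=100/73, mL=5450/2701, mR=-100/37
sensor matrix S = [[200/281, 200/337], [100/37, 100/73]]; det S = -160880000/255776597
solve [mL_A; mL_B] = S·[w00; w01] and [mR_A; mR_B] = S·[w10; w11]:
  w00 = 1, w01 = -1/2, w10 = -1, w11 = 0

1 -1/2 -1 0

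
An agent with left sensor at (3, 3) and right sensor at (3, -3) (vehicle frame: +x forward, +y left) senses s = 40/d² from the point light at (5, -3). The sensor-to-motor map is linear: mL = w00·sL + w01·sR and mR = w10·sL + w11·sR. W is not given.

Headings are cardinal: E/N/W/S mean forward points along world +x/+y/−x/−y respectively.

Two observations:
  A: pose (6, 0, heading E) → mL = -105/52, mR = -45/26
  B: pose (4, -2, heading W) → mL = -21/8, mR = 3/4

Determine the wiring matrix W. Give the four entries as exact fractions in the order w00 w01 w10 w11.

obs A: pose=(6,0,E) → sL=10/13, sR=5/2, mL=-105/52, mR=-45/26
obs B: pose=(4,-2,W) → sL=2, sR=5/4, mL=-21/8, mR=3/4
sensor matrix S = [[10/13, 5/2], [2, 5/4]]; det S = -105/26
solve [mL_A; mL_B] = S·[w00; w01] and [mR_A; mR_B] = S·[w10; w11]:
  w00 = -1, w01 = -1/2, w10 = 1, w11 = -1

-1 -1/2 1 -1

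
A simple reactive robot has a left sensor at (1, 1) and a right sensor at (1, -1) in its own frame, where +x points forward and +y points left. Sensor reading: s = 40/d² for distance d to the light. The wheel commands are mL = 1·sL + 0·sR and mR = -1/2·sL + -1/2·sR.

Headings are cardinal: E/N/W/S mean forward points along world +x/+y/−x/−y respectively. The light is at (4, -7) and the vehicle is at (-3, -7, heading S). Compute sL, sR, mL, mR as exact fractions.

left sensor world pos  = (-2, -8); dL² = 37
right sensor world pos = (-4, -8); dR² = 65
sL = 40/37 = 40/37
sR = 40/65 = 8/13
mL = 1·sL + 0·sR = 40/37
mR = -1/2·sL + -1/2·sR = -408/481

40/37 8/13 40/37 -408/481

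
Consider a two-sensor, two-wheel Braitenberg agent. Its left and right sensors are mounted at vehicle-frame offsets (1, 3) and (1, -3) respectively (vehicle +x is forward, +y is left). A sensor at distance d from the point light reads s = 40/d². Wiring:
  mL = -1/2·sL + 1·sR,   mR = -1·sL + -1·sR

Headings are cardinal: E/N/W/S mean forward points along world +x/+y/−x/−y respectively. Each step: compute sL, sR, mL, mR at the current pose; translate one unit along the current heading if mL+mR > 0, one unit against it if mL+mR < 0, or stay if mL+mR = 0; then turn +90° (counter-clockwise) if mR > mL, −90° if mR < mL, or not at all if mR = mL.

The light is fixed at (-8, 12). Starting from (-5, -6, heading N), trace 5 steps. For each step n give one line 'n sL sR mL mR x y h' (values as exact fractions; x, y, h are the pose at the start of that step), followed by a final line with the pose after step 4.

n=0: pose=(-5,-6,N); sL=40/289, sR=8/65; mL=1012/18785, mR=-4912/18785; mL+mR=-60/289 → advance -1; mR−mL=-5924/18785 → turn -1·90°
n=1: pose=(-5,-7,E); sL=5/34, sR=2/25; mL=11/1700, mR=-193/850; mL+mR=-15/68 → advance -1; mR−mL=-397/1700 → turn -1·90°
n=2: pose=(-6,-7,S); sL=8/85, sR=40/401; mL=1796/34085, mR=-6608/34085; mL+mR=-12/85 → advance -1; mR−mL=-8404/34085 → turn -1·90°
n=3: pose=(-6,-6,W); sL=20/221, sR=20/113; mL=3290/24973, mR=-6680/24973; mL+mR=-30/221 → advance -1; mR−mL=-9970/24973 → turn -1·90°
n=4: pose=(-5,-6,N); sL=40/289, sR=8/65; mL=1012/18785, mR=-4912/18785; mL+mR=-60/289 → advance -1; mR−mL=-5924/18785 → turn -1·90°

0 40/289 8/65 1012/18785 -4912/18785 -5 -6 N
1 5/34 2/25 11/1700 -193/850 -5 -7 E
2 8/85 40/401 1796/34085 -6608/34085 -6 -7 S
3 20/221 20/113 3290/24973 -6680/24973 -6 -6 W
4 40/289 8/65 1012/18785 -4912/18785 -5 -6 N
final -5 -7 E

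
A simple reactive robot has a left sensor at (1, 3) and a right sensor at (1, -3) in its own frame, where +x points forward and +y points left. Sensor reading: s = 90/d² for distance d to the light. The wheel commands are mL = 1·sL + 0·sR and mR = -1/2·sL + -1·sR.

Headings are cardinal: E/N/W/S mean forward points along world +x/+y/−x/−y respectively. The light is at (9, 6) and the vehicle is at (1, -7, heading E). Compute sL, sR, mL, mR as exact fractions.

90/149 18/61 90/149 -5427/9089

left sensor world pos  = (2, -4); dL² = 149
right sensor world pos = (2, -10); dR² = 305
sL = 90/149 = 90/149
sR = 90/305 = 18/61
mL = 1·sL + 0·sR = 90/149
mR = -1/2·sL + -1·sR = -5427/9089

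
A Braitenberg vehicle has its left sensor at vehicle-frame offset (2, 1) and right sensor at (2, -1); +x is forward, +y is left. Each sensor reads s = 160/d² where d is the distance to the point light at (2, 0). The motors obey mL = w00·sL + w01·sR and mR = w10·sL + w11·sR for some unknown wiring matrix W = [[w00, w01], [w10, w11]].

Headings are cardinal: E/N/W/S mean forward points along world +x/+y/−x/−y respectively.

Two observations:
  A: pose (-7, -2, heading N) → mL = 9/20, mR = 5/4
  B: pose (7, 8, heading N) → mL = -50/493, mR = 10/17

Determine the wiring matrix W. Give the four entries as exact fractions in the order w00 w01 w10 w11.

obs A: pose=(-7,-2,N) → sL=8/5, sR=5/2, mL=9/20, mR=5/4
obs B: pose=(7,8,N) → sL=40/29, sR=20/17, mL=-50/493, mR=10/17
sensor matrix S = [[8/5, 5/2], [40/29, 20/17]]; det S = -772/493
solve [mL_A; mL_B] = S·[w00; w01] and [mR_A; mR_B] = S·[w10; w11]:
  w00 = -1/2, w01 = 1/2, w10 = 0, w11 = 1/2

-1/2 1/2 0 1/2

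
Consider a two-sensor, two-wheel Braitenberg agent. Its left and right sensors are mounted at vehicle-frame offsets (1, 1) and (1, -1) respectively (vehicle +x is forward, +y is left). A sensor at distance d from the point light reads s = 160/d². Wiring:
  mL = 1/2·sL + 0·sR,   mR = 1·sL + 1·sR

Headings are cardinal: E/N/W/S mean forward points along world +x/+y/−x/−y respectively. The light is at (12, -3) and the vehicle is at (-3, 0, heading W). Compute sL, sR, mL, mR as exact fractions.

left sensor world pos  = (-4, -1); dL² = 260
right sensor world pos = (-4, 1); dR² = 272
sL = 160/260 = 8/13
sR = 160/272 = 10/17
mL = 1/2·sL + 0·sR = 4/13
mR = 1·sL + 1·sR = 266/221

8/13 10/17 4/13 266/221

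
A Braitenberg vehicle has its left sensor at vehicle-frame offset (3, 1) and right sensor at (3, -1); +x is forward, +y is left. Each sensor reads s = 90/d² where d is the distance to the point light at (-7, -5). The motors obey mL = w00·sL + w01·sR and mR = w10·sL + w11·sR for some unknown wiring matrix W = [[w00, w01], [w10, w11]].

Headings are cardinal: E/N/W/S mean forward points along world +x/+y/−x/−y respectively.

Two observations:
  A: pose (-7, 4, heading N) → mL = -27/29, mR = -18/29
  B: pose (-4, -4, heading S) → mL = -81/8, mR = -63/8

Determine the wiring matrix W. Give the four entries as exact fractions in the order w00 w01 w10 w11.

obs A: pose=(-7,4,N) → sL=18/29, sR=18/29, mL=-27/29, mR=-18/29
obs B: pose=(-4,-4,S) → sL=9/2, sR=45/4, mL=-81/8, mR=-63/8
sensor matrix S = [[18/29, 18/29], [9/2, 45/4]]; det S = 243/58
solve [mL_A; mL_B] = S·[w00; w01] and [mR_A; mR_B] = S·[w10; w11]:
  w00 = -1, w01 = -1/2, w10 = -1/2, w11 = -1/2

-1 -1/2 -1/2 -1/2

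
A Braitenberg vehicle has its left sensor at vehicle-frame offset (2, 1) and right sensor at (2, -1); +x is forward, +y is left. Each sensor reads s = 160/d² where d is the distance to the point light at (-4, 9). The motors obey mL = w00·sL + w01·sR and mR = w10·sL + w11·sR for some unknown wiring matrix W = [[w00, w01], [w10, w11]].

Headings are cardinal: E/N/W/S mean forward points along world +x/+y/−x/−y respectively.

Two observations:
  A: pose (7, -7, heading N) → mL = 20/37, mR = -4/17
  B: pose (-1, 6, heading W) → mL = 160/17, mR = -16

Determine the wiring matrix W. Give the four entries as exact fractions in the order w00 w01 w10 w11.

1 0 0 -1/2

obs A: pose=(7,-7,N) → sL=20/37, sR=8/17, mL=20/37, mR=-4/17
obs B: pose=(-1,6,W) → sL=160/17, sR=32, mL=160/17, mR=-16
sensor matrix S = [[20/37, 8/17], [160/17, 32]]; det S = 137600/10693
solve [mL_A; mL_B] = S·[w00; w01] and [mR_A; mR_B] = S·[w10; w11]:
  w00 = 1, w01 = 0, w10 = 0, w11 = -1/2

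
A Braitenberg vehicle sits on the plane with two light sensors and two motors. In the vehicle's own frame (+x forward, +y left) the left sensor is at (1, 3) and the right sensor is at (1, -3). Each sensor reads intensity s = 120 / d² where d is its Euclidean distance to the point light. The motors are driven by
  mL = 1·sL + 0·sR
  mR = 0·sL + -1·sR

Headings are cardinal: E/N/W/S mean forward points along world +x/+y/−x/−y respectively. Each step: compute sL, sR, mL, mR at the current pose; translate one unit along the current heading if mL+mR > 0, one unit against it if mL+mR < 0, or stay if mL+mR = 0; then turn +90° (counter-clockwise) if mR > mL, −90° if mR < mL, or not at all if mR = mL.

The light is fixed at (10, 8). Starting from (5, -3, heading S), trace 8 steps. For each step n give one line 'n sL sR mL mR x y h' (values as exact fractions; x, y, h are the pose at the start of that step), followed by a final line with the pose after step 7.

0 30/37 15/26 30/37 -15/26 5 -3 S
1 40/87 40/39 40/87 -40/39 5 -4 W
2 12/17 60/61 12/17 -60/61 6 -4 N
3 120/109 24/53 120/109 -24/53 6 -5 E
4 30/49 15/29 30/49 -15/29 7 -5 S
5 24/61 120/137 24/61 -120/137 7 -6 W
6 60/97 12/17 60/97 -12/17 8 -6 N
7 24/29 24/65 24/29 -24/65 8 -7 E
final 9 -7 S

n=0: pose=(5,-3,S); sL=30/37, sR=15/26; mL=30/37, mR=-15/26; mL+mR=225/962 → advance +1; mR−mL=-1335/962 → turn -1·90°
n=1: pose=(5,-4,W); sL=40/87, sR=40/39; mL=40/87, mR=-40/39; mL+mR=-640/1131 → advance -1; mR−mL=-560/377 → turn -1·90°
n=2: pose=(6,-4,N); sL=12/17, sR=60/61; mL=12/17, mR=-60/61; mL+mR=-288/1037 → advance -1; mR−mL=-1752/1037 → turn -1·90°
n=3: pose=(6,-5,E); sL=120/109, sR=24/53; mL=120/109, mR=-24/53; mL+mR=3744/5777 → advance +1; mR−mL=-8976/5777 → turn -1·90°
n=4: pose=(7,-5,S); sL=30/49, sR=15/29; mL=30/49, mR=-15/29; mL+mR=135/1421 → advance +1; mR−mL=-1605/1421 → turn -1·90°
n=5: pose=(7,-6,W); sL=24/61, sR=120/137; mL=24/61, mR=-120/137; mL+mR=-4032/8357 → advance -1; mR−mL=-10608/8357 → turn -1·90°
n=6: pose=(8,-6,N); sL=60/97, sR=12/17; mL=60/97, mR=-12/17; mL+mR=-144/1649 → advance -1; mR−mL=-2184/1649 → turn -1·90°
n=7: pose=(8,-7,E); sL=24/29, sR=24/65; mL=24/29, mR=-24/65; mL+mR=864/1885 → advance +1; mR−mL=-2256/1885 → turn -1·90°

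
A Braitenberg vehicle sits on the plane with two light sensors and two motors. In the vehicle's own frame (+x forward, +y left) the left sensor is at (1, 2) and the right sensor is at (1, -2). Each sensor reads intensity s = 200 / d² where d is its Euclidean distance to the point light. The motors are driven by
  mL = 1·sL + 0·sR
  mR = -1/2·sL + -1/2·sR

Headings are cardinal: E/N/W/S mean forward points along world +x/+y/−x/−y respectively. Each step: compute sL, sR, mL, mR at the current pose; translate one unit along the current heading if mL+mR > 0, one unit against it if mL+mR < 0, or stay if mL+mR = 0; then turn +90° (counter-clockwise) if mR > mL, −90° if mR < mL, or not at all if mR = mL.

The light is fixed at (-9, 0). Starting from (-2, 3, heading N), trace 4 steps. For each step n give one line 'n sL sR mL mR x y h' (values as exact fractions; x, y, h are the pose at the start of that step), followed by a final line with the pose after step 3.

n=0: pose=(-2,3,N); sL=200/41, sR=200/97; mL=200/41, mR=-13800/3977; mL+mR=5600/3977 → advance +1; mR−mL=-33200/3977 → turn -1·90°
n=1: pose=(-2,4,E); sL=2, sR=50/17; mL=2, mR=-42/17; mL+mR=-8/17 → advance -1; mR−mL=-76/17 → turn -1·90°
n=2: pose=(-3,4,S); sL=200/73, sR=8; mL=200/73, mR=-392/73; mL+mR=-192/73 → advance -1; mR−mL=-592/73 → turn -1·90°
n=3: pose=(-3,5,W); sL=100/17, sR=100/37; mL=100/17, mR=-2700/629; mL+mR=1000/629 → advance +1; mR−mL=-6400/629 → turn -1·90°

0 200/41 200/97 200/41 -13800/3977 -2 3 N
1 2 50/17 2 -42/17 -2 4 E
2 200/73 8 200/73 -392/73 -3 4 S
3 100/17 100/37 100/17 -2700/629 -3 5 W
final -4 5 N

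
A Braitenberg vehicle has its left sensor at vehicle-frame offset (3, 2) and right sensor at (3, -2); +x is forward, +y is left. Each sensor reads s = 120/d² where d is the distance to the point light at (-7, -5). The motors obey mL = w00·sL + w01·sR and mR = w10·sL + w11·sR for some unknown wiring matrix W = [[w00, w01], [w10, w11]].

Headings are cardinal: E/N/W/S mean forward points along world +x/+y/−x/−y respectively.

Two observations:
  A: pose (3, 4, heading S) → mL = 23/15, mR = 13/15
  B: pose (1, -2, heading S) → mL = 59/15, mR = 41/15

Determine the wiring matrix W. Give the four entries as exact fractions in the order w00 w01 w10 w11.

1/2 1 -1/2 1

obs A: pose=(3,4,S) → sL=2/3, sR=6/5, mL=23/15, mR=13/15
obs B: pose=(1,-2,S) → sL=6/5, sR=10/3, mL=59/15, mR=41/15
sensor matrix S = [[2/3, 6/5], [6/5, 10/3]]; det S = 176/225
solve [mL_A; mL_B] = S·[w00; w01] and [mR_A; mR_B] = S·[w10; w11]:
  w00 = 1/2, w01 = 1, w10 = -1/2, w11 = 1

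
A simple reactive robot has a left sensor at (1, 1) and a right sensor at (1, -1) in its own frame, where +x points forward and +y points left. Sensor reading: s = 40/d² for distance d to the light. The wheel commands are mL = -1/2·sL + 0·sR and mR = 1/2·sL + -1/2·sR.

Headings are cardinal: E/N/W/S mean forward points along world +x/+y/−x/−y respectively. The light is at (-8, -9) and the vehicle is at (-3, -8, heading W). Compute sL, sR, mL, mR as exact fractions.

5/2 2 -5/4 1/4

left sensor world pos  = (-4, -9); dL² = 16
right sensor world pos = (-4, -7); dR² = 20
sL = 40/16 = 5/2
sR = 40/20 = 2
mL = -1/2·sL + 0·sR = -5/4
mR = 1/2·sL + -1/2·sR = 1/4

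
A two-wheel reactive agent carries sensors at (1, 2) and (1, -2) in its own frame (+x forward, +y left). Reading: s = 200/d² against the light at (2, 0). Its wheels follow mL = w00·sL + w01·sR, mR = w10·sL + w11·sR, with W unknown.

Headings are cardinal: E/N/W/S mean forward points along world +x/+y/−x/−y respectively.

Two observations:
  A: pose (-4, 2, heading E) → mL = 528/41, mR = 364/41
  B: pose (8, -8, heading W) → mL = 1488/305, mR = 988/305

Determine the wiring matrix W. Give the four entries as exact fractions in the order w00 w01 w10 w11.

1 1 1 1/2

obs A: pose=(-4,2,E) → sL=200/41, sR=8, mL=528/41, mR=364/41
obs B: pose=(8,-8,W) → sL=8/5, sR=200/61, mL=1488/305, mR=988/305
sensor matrix S = [[200/41, 8], [8/5, 200/61]]; det S = 39936/12505
solve [mL_A; mL_B] = S·[w00; w01] and [mR_A; mR_B] = S·[w10; w11]:
  w00 = 1, w01 = 1, w10 = 1, w11 = 1/2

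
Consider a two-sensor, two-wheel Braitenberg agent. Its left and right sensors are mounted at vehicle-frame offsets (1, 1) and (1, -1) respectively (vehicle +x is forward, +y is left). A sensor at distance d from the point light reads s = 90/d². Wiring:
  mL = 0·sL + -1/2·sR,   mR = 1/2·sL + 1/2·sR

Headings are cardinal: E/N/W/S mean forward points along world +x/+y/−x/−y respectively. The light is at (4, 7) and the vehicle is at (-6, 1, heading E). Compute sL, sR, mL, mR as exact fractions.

45/53 9/13 -9/26 531/689

left sensor world pos  = (-5, 2); dL² = 106
right sensor world pos = (-5, 0); dR² = 130
sL = 90/106 = 45/53
sR = 90/130 = 9/13
mL = 0·sL + -1/2·sR = -9/26
mR = 1/2·sL + 1/2·sR = 531/689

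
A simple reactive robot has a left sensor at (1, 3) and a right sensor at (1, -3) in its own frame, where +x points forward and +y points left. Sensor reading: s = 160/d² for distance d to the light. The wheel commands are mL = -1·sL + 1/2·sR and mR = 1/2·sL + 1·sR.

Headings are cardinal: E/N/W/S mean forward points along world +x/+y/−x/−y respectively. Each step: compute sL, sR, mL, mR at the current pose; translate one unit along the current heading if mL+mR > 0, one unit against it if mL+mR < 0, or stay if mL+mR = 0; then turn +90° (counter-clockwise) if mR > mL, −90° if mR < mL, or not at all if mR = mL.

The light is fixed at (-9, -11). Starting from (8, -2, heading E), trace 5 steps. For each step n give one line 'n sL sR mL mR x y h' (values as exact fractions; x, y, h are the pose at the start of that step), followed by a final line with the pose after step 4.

0 40/117 4/9 -14/117 8/13 8 -2 E
1 32/65 160/541 -12112/35165 19056/35165 9 -2 N
2 80/169 80/229 -11560/38701 22680/38701 9 -1 W
3 160/481 160/277 -5840/133237 99120/133237 8 -1 S
4 40/117 4/9 -14/117 8/13 8 -2 E
final 9 -2 N

n=0: pose=(8,-2,E); sL=40/117, sR=4/9; mL=-14/117, mR=8/13; mL+mR=58/117 → advance +1; mR−mL=86/117 → turn +1·90°
n=1: pose=(9,-2,N); sL=32/65, sR=160/541; mL=-12112/35165, mR=19056/35165; mL+mR=6944/35165 → advance +1; mR−mL=31168/35165 → turn +1·90°
n=2: pose=(9,-1,W); sL=80/169, sR=80/229; mL=-11560/38701, mR=22680/38701; mL+mR=11120/38701 → advance +1; mR−mL=34240/38701 → turn +1·90°
n=3: pose=(8,-1,S); sL=160/481, sR=160/277; mL=-5840/133237, mR=99120/133237; mL+mR=93280/133237 → advance +1; mR−mL=104960/133237 → turn +1·90°
n=4: pose=(8,-2,E); sL=40/117, sR=4/9; mL=-14/117, mR=8/13; mL+mR=58/117 → advance +1; mR−mL=86/117 → turn +1·90°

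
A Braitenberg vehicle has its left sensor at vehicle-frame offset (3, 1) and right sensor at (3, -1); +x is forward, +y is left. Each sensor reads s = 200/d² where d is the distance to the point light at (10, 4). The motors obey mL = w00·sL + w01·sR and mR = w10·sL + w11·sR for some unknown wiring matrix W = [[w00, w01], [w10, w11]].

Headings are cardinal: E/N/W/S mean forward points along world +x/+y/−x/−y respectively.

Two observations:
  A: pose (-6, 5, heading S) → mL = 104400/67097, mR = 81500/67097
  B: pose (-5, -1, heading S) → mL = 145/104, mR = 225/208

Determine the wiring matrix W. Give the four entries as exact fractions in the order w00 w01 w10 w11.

obs A: pose=(-6,5,S) → sL=200/229, sR=200/293, mL=104400/67097, mR=81500/67097
obs B: pose=(-5,-1,S) → sL=10/13, sR=5/8, mL=145/104, mR=225/208
sensor matrix S = [[200/229, 200/293], [10/13, 5/8]]; det S = 18125/872261
solve [mL_A; mL_B] = S·[w00; w01] and [mR_A; mR_B] = S·[w10; w11]:
  w00 = 1, w01 = 1, w10 = 1, w11 = 1/2

1 1 1 1/2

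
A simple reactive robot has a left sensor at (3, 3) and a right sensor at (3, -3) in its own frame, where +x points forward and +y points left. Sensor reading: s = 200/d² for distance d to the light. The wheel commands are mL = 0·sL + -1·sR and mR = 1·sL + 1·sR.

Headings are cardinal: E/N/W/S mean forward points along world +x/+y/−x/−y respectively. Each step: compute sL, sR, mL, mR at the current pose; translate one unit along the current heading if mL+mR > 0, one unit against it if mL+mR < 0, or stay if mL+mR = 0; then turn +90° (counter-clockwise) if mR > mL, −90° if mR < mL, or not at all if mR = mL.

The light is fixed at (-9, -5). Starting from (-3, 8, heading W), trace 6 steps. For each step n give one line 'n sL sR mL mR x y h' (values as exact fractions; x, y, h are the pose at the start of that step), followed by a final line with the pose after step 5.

0 200/109 40/53 -40/53 14960/5777 -3 8 W
1 50/41 25/13 -25/13 1675/533 -4 8 S
2 200/289 40/29 -40/29 17360/8381 -4 7 E
3 100/117 100/153 -100/153 1000/663 -3 7 N
4 200/109 40/53 -40/53 14960/5777 -3 8 W
5 50/41 25/13 -25/13 1675/533 -4 8 S
final -4 7 E

n=0: pose=(-3,8,W); sL=200/109, sR=40/53; mL=-40/53, mR=14960/5777; mL+mR=200/109 → advance +1; mR−mL=19320/5777 → turn +1·90°
n=1: pose=(-4,8,S); sL=50/41, sR=25/13; mL=-25/13, mR=1675/533; mL+mR=50/41 → advance +1; mR−mL=2700/533 → turn +1·90°
n=2: pose=(-4,7,E); sL=200/289, sR=40/29; mL=-40/29, mR=17360/8381; mL+mR=200/289 → advance +1; mR−mL=28920/8381 → turn +1·90°
n=3: pose=(-3,7,N); sL=100/117, sR=100/153; mL=-100/153, mR=1000/663; mL+mR=100/117 → advance +1; mR−mL=4300/1989 → turn +1·90°
n=4: pose=(-3,8,W); sL=200/109, sR=40/53; mL=-40/53, mR=14960/5777; mL+mR=200/109 → advance +1; mR−mL=19320/5777 → turn +1·90°
n=5: pose=(-4,8,S); sL=50/41, sR=25/13; mL=-25/13, mR=1675/533; mL+mR=50/41 → advance +1; mR−mL=2700/533 → turn +1·90°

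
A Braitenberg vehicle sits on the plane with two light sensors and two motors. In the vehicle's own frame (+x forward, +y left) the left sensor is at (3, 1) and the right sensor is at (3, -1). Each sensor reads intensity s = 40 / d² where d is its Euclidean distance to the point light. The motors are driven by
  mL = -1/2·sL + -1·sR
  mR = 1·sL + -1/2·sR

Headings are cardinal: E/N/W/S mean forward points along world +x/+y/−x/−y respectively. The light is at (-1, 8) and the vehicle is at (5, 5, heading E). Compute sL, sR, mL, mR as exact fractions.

left sensor world pos  = (8, 6); dL² = 85
right sensor world pos = (8, 4); dR² = 97
sL = 40/85 = 8/17
sR = 40/97 = 40/97
mL = -1/2·sL + -1·sR = -1068/1649
mR = 1·sL + -1/2·sR = 436/1649

8/17 40/97 -1068/1649 436/1649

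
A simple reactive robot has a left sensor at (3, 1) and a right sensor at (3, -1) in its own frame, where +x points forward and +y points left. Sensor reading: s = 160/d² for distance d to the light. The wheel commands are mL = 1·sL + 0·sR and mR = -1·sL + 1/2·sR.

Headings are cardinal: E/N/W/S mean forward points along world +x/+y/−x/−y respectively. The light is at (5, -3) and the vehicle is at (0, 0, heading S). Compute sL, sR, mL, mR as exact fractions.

left sensor world pos  = (1, -3); dL² = 16
right sensor world pos = (-1, -3); dR² = 36
sL = 160/16 = 10
sR = 160/36 = 40/9
mL = 1·sL + 0·sR = 10
mR = -1·sL + 1/2·sR = -70/9

10 40/9 10 -70/9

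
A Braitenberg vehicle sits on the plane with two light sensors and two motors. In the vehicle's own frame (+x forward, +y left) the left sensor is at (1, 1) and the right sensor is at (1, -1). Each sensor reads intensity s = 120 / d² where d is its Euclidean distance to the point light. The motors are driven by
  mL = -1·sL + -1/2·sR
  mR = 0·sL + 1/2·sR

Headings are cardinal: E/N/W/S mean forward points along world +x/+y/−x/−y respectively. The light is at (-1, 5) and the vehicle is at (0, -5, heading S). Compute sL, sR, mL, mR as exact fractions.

left sensor world pos  = (1, -6); dL² = 125
right sensor world pos = (-1, -6); dR² = 121
sL = 120/125 = 24/25
sR = 120/121 = 120/121
mL = -1·sL + -1/2·sR = -4404/3025
mR = 0·sL + 1/2·sR = 60/121

24/25 120/121 -4404/3025 60/121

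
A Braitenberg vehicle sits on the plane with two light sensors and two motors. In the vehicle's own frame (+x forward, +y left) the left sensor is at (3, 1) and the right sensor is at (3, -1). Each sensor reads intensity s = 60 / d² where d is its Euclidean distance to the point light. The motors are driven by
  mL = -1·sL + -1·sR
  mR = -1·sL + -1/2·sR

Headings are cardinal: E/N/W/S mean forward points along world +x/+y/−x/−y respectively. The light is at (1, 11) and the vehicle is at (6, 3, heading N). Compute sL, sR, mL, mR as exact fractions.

left sensor world pos  = (5, 6); dL² = 41
right sensor world pos = (7, 6); dR² = 61
sL = 60/41 = 60/41
sR = 60/61 = 60/61
mL = -1·sL + -1·sR = -6120/2501
mR = -1·sL + -1/2·sR = -4890/2501

60/41 60/61 -6120/2501 -4890/2501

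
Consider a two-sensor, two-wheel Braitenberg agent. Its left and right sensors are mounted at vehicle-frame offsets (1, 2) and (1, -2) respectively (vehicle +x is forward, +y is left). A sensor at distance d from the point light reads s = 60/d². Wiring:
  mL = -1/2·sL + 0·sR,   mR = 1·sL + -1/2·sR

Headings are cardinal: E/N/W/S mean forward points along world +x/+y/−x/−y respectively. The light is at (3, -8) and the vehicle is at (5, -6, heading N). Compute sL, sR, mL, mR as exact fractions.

20/3 12/5 -10/3 82/15

left sensor world pos  = (3, -5); dL² = 9
right sensor world pos = (7, -5); dR² = 25
sL = 60/9 = 20/3
sR = 60/25 = 12/5
mL = -1/2·sL + 0·sR = -10/3
mR = 1·sL + -1/2·sR = 82/15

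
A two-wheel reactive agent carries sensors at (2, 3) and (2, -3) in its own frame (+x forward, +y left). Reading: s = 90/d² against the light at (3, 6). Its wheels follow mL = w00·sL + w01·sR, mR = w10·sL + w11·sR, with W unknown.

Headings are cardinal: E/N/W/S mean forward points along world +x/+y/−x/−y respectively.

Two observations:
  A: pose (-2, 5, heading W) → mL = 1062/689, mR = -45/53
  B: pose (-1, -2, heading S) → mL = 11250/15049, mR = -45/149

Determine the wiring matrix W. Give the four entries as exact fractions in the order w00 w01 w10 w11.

obs A: pose=(-2,5,W) → sL=18/13, sR=90/53, mL=1062/689, mR=-45/53
obs B: pose=(-1,-2,S) → sL=90/101, sR=90/149, mL=11250/15049, mR=-45/149
sensor matrix S = [[18/13, 90/53], [90/101, 90/149]]; det S = -7017840/10368761
solve [mL_A; mL_B] = S·[w00; w01] and [mR_A; mR_B] = S·[w10; w11]:
  w00 = 1/2, w01 = 1/2, w10 = 0, w11 = -1/2

1/2 1/2 0 -1/2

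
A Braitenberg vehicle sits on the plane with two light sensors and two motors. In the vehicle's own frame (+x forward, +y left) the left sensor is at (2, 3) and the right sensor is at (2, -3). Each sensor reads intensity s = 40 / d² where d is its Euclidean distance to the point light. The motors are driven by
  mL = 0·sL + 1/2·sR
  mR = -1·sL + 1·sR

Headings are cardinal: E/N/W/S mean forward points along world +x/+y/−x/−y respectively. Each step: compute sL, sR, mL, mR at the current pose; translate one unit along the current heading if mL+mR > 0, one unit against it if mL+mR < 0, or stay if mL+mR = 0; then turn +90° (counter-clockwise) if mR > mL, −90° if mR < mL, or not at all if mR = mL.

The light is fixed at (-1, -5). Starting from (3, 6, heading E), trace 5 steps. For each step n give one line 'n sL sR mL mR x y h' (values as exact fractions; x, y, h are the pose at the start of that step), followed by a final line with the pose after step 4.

0 5/29 2/5 1/5 33/145 3 6 E
1 40/173 40/233 20/233 -2400/40309 4 6 N
2 20/137 4/13 2/13 288/1781 4 7 E
3 8/41 40/277 20/277 -576/11357 5 7 N
4 1/8 10/41 5/41 39/328 5 8 E
final 6 8 S

n=0: pose=(3,6,E); sL=5/29, sR=2/5; mL=1/5, mR=33/145; mL+mR=62/145 → advance +1; mR−mL=4/145 → turn +1·90°
n=1: pose=(4,6,N); sL=40/173, sR=40/233; mL=20/233, mR=-2400/40309; mL+mR=1060/40309 → advance +1; mR−mL=-5860/40309 → turn -1·90°
n=2: pose=(4,7,E); sL=20/137, sR=4/13; mL=2/13, mR=288/1781; mL+mR=562/1781 → advance +1; mR−mL=14/1781 → turn +1·90°
n=3: pose=(5,7,N); sL=8/41, sR=40/277; mL=20/277, mR=-576/11357; mL+mR=244/11357 → advance +1; mR−mL=-1396/11357 → turn -1·90°
n=4: pose=(5,8,E); sL=1/8, sR=10/41; mL=5/41, mR=39/328; mL+mR=79/328 → advance +1; mR−mL=-1/328 → turn -1·90°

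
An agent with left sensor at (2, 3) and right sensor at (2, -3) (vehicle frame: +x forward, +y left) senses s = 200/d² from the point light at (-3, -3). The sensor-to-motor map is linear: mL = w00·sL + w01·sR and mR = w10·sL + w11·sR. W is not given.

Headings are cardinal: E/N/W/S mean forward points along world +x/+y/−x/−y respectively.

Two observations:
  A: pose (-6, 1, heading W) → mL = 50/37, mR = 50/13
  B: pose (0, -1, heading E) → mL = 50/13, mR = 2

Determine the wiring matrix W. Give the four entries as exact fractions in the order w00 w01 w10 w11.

0 1/2 1/2 0

obs A: pose=(-6,1,W) → sL=100/13, sR=100/37, mL=50/37, mR=50/13
obs B: pose=(0,-1,E) → sL=4, sR=100/13, mL=50/13, mR=2
sensor matrix S = [[100/13, 100/37], [4, 100/13]]; det S = 302400/6253
solve [mL_A; mL_B] = S·[w00; w01] and [mR_A; mR_B] = S·[w10; w11]:
  w00 = 0, w01 = 1/2, w10 = 1/2, w11 = 0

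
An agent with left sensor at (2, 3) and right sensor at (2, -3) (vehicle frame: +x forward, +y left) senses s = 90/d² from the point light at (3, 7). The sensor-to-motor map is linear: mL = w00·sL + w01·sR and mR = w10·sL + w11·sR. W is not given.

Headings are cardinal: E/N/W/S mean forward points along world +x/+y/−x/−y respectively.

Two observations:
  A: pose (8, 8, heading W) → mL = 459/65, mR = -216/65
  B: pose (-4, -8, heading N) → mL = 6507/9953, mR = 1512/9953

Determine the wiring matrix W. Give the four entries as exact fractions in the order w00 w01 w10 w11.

1/2 1 -1 1

obs A: pose=(8,8,W) → sL=90/13, sR=18/5, mL=459/65, mR=-216/65
obs B: pose=(-4,-8,N) → sL=90/269, sR=18/37, mL=6507/9953, mR=1512/9953
sensor matrix S = [[90/13, 18/5], [90/269, 18/37]]; det S = 279936/129389
solve [mL_A; mL_B] = S·[w00; w01] and [mR_A; mR_B] = S·[w10; w11]:
  w00 = 1/2, w01 = 1, w10 = -1, w11 = 1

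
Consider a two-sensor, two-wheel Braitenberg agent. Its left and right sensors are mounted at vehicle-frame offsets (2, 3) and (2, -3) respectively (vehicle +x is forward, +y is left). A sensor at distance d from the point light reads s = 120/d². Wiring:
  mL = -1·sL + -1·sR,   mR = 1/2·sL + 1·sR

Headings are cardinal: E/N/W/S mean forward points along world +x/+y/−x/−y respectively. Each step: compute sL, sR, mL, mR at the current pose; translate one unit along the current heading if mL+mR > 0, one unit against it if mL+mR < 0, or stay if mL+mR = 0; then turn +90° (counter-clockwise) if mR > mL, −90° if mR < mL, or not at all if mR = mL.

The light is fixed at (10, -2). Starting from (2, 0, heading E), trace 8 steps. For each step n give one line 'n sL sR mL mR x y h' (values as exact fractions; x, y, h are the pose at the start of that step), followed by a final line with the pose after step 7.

n=0: pose=(2,0,E); sL=120/61, sR=120/37; mL=-11760/2257, mR=9540/2257; mL+mR=-60/61 → advance -1; mR−mL=21300/2257 → turn +1·90°
n=1: pose=(1,0,N); sL=3/4, sR=30/13; mL=-159/52, mR=279/104; mL+mR=-3/8 → advance -1; mR−mL=597/104 → turn +1·90°
n=2: pose=(1,-1,W); sL=24/25, sR=120/137; mL=-6288/3425, mR=4644/3425; mL+mR=-12/25 → advance -1; mR−mL=10932/3425 → turn +1·90°
n=3: pose=(2,-1,S); sL=60/13, sR=60/61; mL=-4440/793, mR=2610/793; mL+mR=-30/13 → advance -1; mR−mL=7050/793 → turn +1·90°
n=4: pose=(2,0,E); sL=120/61, sR=120/37; mL=-11760/2257, mR=9540/2257; mL+mR=-60/61 → advance -1; mR−mL=21300/2257 → turn +1·90°
n=5: pose=(1,0,N); sL=3/4, sR=30/13; mL=-159/52, mR=279/104; mL+mR=-3/8 → advance -1; mR−mL=597/104 → turn +1·90°
n=6: pose=(1,-1,W); sL=24/25, sR=120/137; mL=-6288/3425, mR=4644/3425; mL+mR=-12/25 → advance -1; mR−mL=10932/3425 → turn +1·90°
n=7: pose=(2,-1,S); sL=60/13, sR=60/61; mL=-4440/793, mR=2610/793; mL+mR=-30/13 → advance -1; mR−mL=7050/793 → turn +1·90°

0 120/61 120/37 -11760/2257 9540/2257 2 0 E
1 3/4 30/13 -159/52 279/104 1 0 N
2 24/25 120/137 -6288/3425 4644/3425 1 -1 W
3 60/13 60/61 -4440/793 2610/793 2 -1 S
4 120/61 120/37 -11760/2257 9540/2257 2 0 E
5 3/4 30/13 -159/52 279/104 1 0 N
6 24/25 120/137 -6288/3425 4644/3425 1 -1 W
7 60/13 60/61 -4440/793 2610/793 2 -1 S
final 2 0 E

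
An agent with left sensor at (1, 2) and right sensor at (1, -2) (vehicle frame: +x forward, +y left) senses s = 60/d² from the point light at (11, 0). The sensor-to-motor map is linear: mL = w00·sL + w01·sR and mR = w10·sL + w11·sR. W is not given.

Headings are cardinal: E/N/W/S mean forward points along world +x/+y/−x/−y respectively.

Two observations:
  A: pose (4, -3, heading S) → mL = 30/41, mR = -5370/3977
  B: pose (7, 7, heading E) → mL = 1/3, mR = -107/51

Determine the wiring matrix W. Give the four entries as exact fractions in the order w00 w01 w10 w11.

obs A: pose=(4,-3,S) → sL=60/41, sR=60/97, mL=30/41, mR=-5370/3977
obs B: pose=(7,7,E) → sL=2/3, sR=30/17, mL=1/3, mR=-107/51
sensor matrix S = [[60/41, 60/97], [2/3, 30/17]]; det S = 146720/67609
solve [mL_A; mL_B] = S·[w00; w01] and [mR_A; mR_B] = S·[w10; w11]:
  w00 = 1/2, w01 = 0, w10 = -1/2, w11 = -1

1/2 0 -1/2 -1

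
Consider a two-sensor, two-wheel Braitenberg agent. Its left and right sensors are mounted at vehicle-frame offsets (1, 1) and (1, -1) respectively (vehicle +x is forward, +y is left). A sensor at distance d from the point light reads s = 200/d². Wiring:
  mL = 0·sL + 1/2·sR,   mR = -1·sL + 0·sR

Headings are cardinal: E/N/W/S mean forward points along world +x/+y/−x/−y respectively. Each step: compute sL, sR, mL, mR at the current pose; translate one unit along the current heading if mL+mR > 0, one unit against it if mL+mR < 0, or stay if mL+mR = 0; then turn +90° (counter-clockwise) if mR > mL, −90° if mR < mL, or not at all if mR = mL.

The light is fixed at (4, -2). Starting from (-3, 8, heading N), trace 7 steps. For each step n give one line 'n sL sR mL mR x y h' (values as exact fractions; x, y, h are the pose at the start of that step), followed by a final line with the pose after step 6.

n=0: pose=(-3,8,N); sL=40/37, sR=200/157; mL=100/157, mR=-40/37; mL+mR=-2580/5809 → advance -1; mR−mL=-9980/5809 → turn -1·90°
n=1: pose=(-3,7,E); sL=25/17, sR=2; mL=1, mR=-25/17; mL+mR=-8/17 → advance -1; mR−mL=-42/17 → turn -1·90°
n=2: pose=(-4,7,S); sL=200/113, sR=40/29; mL=20/29, mR=-200/113; mL+mR=-3540/3277 → advance -1; mR−mL=-8060/3277 → turn -1·90°
n=3: pose=(-4,8,W); sL=100/81, sR=100/101; mL=50/101, mR=-100/81; mL+mR=-6050/8181 → advance -1; mR−mL=-14150/8181 → turn -1·90°
n=4: pose=(-3,8,N); sL=40/37, sR=200/157; mL=100/157, mR=-40/37; mL+mR=-2580/5809 → advance -1; mR−mL=-9980/5809 → turn -1·90°
n=5: pose=(-3,7,E); sL=25/17, sR=2; mL=1, mR=-25/17; mL+mR=-8/17 → advance -1; mR−mL=-42/17 → turn -1·90°
n=6: pose=(-4,7,S); sL=200/113, sR=40/29; mL=20/29, mR=-200/113; mL+mR=-3540/3277 → advance -1; mR−mL=-8060/3277 → turn -1·90°

0 40/37 200/157 100/157 -40/37 -3 8 N
1 25/17 2 1 -25/17 -3 7 E
2 200/113 40/29 20/29 -200/113 -4 7 S
3 100/81 100/101 50/101 -100/81 -4 8 W
4 40/37 200/157 100/157 -40/37 -3 8 N
5 25/17 2 1 -25/17 -3 7 E
6 200/113 40/29 20/29 -200/113 -4 7 S
final -4 8 W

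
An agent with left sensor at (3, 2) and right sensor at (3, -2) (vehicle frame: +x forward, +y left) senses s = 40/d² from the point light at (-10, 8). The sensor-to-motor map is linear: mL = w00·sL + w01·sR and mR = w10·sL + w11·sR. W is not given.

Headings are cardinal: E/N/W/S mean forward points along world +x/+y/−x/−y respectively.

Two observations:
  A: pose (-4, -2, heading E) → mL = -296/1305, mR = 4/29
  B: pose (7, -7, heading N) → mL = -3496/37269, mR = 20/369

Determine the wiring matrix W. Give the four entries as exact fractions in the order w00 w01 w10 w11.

obs A: pose=(-4,-2,E) → sL=8/29, sR=8/45, mL=-296/1305, mR=4/29
obs B: pose=(7,-7,N) → sL=40/369, sR=8/101, mL=-3496/37269, mR=20/369
sensor matrix S = [[8/29, 8/45], [40/369, 8/101]]; det S = 25088/9727209
solve [mL_A; mL_B] = S·[w00; w01] and [mR_A; mR_B] = S·[w10; w11]:
  w00 = -1/2, w01 = -1/2, w10 = 1/2, w11 = 0

-1/2 -1/2 1/2 0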